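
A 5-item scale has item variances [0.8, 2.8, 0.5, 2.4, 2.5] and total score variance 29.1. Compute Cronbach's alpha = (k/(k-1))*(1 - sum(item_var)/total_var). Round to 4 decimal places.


alpha = (k/(k-1)) * (1 - sum(s_i^2)/s_total^2)
sum(item variances) = 9.0
k/(k-1) = 5/4 = 1.25
1 - 9.0/29.1 = 1 - 0.309278 = 0.690722
alpha = 1.25 * 0.690722
= 0.8634


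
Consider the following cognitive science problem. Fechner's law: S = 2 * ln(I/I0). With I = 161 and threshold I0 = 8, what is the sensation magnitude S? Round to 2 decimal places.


S = 2 * ln(161/8)
I/I0 = 20.125
ln(20.125) = 3.002
S = 2 * 3.002
= 6.00


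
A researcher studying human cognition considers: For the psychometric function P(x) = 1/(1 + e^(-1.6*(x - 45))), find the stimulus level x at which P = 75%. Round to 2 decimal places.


At P = 0.75: 0.75 = 1/(1 + e^(-k*(x-x0)))
Solving: e^(-k*(x-x0)) = 1/3
x = x0 + ln(3)/k
ln(3) = 1.0986
x = 45 + 1.0986/1.6
= 45 + 0.6866
= 45.69


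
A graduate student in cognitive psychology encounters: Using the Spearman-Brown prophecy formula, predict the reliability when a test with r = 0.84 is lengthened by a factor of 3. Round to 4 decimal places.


r_new = n*r / (1 + (n-1)*r)
Numerator = 3 * 0.84 = 2.52
Denominator = 1 + 2 * 0.84 = 2.68
r_new = 2.52 / 2.68
= 0.9403


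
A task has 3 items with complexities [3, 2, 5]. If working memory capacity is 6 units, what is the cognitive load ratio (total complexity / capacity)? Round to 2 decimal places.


Total complexity = 3 + 2 + 5 = 10
Load = total / capacity = 10 / 6
= 1.67


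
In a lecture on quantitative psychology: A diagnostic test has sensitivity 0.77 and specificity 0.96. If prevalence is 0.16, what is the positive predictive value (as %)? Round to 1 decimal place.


PPV = (sens * prev) / (sens * prev + (1-spec) * (1-prev))
Numerator = 0.77 * 0.16 = 0.1232
P(positive and no disease) = (1 - spec) * (1 - prev) = (1 - 0.96) * (1 - 0.16) = 0.0336
Denominator = 0.1232 + 0.0336 = 0.1568
PPV = 0.1232 / 0.1568 = 0.785714
As percentage = 78.6


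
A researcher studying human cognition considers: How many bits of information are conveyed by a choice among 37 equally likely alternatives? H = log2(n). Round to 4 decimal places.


H = log2(n)
H = log2(37)
= 5.2095


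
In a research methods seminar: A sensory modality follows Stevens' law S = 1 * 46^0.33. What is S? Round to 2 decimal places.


S = 1 * 46^0.33
46^0.33 = 3.5376
S = 1 * 3.5376
= 3.54


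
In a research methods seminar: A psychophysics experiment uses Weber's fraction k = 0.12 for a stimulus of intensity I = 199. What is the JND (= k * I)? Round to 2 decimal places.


JND = k * I
JND = 0.12 * 199
= 23.88


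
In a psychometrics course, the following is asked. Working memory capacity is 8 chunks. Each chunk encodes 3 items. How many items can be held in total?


Total items = chunks * items_per_chunk
= 8 * 3
= 24


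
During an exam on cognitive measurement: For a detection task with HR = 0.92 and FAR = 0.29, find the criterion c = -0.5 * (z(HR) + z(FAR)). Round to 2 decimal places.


c = -0.5 * (z(HR) + z(FAR))
z(0.92) = 1.4051
z(0.29) = -0.5534
c = -0.5 * (1.4051 + -0.5534)
= -0.5 * 0.8517
= -0.43


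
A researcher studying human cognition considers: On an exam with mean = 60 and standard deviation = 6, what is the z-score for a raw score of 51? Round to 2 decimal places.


z = (X - mu) / sigma
= (51 - 60) / 6
= -9 / 6
= -1.50


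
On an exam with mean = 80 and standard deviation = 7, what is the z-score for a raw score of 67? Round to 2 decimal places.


z = (X - mu) / sigma
= (67 - 80) / 7
= -13 / 7
= -1.86


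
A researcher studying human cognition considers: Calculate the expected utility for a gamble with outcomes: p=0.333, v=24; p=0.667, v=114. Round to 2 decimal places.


EU = sum(p_i * v_i)
0.333 * 24 = 7.992
0.667 * 114 = 76.038
EU = 7.992 + 76.038
= 84.03


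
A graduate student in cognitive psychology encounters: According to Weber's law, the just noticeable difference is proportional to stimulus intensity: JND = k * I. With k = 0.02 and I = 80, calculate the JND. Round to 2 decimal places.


JND = k * I
JND = 0.02 * 80
= 1.60


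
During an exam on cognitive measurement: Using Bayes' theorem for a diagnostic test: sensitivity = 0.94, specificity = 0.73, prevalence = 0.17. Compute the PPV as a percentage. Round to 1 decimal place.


PPV = (sens * prev) / (sens * prev + (1-spec) * (1-prev))
Numerator = 0.94 * 0.17 = 0.1598
P(positive and no disease) = (1 - spec) * (1 - prev) = (1 - 0.73) * (1 - 0.17) = 0.2241
Denominator = 0.1598 + 0.2241 = 0.3839
PPV = 0.1598 / 0.3839 = 0.416254
As percentage = 41.6


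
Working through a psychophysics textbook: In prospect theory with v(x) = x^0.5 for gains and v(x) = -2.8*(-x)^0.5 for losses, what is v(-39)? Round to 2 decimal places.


Since x = -39 < 0, use v(x) = -lambda*(-x)^alpha
(-x) = 39
39^0.5 = 6.245
v(-39) = -2.8 * 6.245
= -17.49


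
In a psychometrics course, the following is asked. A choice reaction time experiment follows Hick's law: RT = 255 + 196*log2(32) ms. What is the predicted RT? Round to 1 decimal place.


RT = 255 + 196 * log2(32)
log2(32) = 5.0
RT = 255 + 196 * 5.0
= 255 + 980.0
= 1235.0 ms


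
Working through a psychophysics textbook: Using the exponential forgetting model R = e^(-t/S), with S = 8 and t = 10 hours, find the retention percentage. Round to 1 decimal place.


R = e^(-t/S)
-t/S = -10/8 = -1.25
R = e^(-1.25) = 0.286505
Percentage = 0.286505 * 100
= 28.7


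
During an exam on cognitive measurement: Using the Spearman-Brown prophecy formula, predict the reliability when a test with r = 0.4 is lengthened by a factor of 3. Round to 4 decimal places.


r_new = n*r / (1 + (n-1)*r)
Numerator = 3 * 0.4 = 1.2
Denominator = 1 + 2 * 0.4 = 1.8
r_new = 1.2 / 1.8
= 0.6667


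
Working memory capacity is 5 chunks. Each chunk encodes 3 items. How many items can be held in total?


Total items = chunks * items_per_chunk
= 5 * 3
= 15


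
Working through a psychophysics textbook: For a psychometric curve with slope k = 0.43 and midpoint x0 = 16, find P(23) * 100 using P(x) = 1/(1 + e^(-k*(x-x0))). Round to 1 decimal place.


P(x) = 1/(1 + e^(-0.43*(23 - 16)))
Exponent = -0.43 * 7 = -3.01
e^(-3.01) = 0.049292
P = 1/(1 + 0.049292) = 0.953024
Percentage = 95.3


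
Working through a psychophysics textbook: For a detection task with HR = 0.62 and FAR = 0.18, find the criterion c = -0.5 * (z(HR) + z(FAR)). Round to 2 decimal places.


c = -0.5 * (z(HR) + z(FAR))
z(0.62) = 0.3055
z(0.18) = -0.9154
c = -0.5 * (0.3055 + -0.9154)
= -0.5 * -0.6099
= 0.30


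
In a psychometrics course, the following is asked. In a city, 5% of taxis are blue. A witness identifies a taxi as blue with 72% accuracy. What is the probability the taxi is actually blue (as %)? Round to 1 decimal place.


P(blue | says blue) = P(says blue | blue)*P(blue) / [P(says blue | blue)*P(blue) + P(says blue | not blue)*P(not blue)]
Numerator = 0.72 * 0.05 = 0.036
False identification = 0.28 * 0.95 = 0.266
P = 0.036 / (0.036 + 0.266)
= 0.036 / 0.302
As percentage = 11.9


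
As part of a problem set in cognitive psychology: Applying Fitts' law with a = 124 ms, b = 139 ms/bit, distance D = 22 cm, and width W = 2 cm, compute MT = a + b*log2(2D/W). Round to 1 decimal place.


MT = 124 + 139 * log2(2*22/2)
2D/W = 22.0
log2(22.0) = 4.4594
MT = 124 + 139 * 4.4594
= 743.9 ms


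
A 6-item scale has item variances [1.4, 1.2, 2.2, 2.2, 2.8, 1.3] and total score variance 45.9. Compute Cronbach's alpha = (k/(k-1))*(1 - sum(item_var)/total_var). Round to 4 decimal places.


alpha = (k/(k-1)) * (1 - sum(s_i^2)/s_total^2)
sum(item variances) = 11.1
k/(k-1) = 6/5 = 1.2
1 - 11.1/45.9 = 1 - 0.24183 = 0.75817
alpha = 1.2 * 0.75817
= 0.9098


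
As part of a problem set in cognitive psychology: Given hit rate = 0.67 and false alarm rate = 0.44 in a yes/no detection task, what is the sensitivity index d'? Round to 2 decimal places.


d' = z(HR) - z(FAR)
z(0.67) = 0.4399
z(0.44) = -0.151
d' = 0.4399 - -0.151
= 0.59


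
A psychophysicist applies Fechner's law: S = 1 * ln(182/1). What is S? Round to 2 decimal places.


S = 1 * ln(182/1)
I/I0 = 182.0
ln(182.0) = 5.204
S = 1 * 5.204
= 5.20


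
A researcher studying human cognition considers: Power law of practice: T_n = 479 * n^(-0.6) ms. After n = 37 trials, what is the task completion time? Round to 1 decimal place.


T_n = 479 * 37^(-0.6)
37^(-0.6) = 0.114572
T_n = 479 * 0.114572
= 54.9 ms


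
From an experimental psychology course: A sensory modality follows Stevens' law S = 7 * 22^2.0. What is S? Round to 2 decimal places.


S = 7 * 22^2.0
22^2.0 = 484.0
S = 7 * 484.0
= 3388.00


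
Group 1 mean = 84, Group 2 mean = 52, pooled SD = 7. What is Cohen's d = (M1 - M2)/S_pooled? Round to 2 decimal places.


Cohen's d = (M1 - M2) / S_pooled
= (84 - 52) / 7
= 32 / 7
= 4.57


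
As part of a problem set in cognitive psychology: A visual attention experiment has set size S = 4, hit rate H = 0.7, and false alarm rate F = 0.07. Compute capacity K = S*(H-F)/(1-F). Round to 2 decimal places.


K = S * (H - F) / (1 - F)
H - F = 0.63
1 - F = 0.93
K = 4 * 0.63 / 0.93
= 2.71


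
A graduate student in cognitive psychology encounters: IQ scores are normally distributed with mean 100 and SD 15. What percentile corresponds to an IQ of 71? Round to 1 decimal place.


z = (IQ - mean) / SD
z = (71 - 100) / 15 = -1.9333
Percentile = Phi(-1.9333) * 100
Phi(-1.9333) = 0.0266
= 2.7


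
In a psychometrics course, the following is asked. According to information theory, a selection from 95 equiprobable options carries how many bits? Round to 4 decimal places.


H = log2(n)
H = log2(95)
= 6.5699


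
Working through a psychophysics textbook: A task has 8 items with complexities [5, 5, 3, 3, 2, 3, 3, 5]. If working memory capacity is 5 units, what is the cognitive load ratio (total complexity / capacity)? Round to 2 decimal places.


Total complexity = 5 + 5 + 3 + 3 + 2 + 3 + 3 + 5 = 29
Load = total / capacity = 29 / 5
= 5.80


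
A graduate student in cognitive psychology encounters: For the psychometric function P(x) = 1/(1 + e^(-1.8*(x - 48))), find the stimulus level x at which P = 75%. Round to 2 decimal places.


At P = 0.75: 0.75 = 1/(1 + e^(-k*(x-x0)))
Solving: e^(-k*(x-x0)) = 1/3
x = x0 + ln(3)/k
ln(3) = 1.0986
x = 48 + 1.0986/1.8
= 48 + 0.6103
= 48.61


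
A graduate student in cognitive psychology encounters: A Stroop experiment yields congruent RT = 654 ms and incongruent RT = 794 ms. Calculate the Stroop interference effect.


Stroop effect = RT(incongruent) - RT(congruent)
= 794 - 654
= 140 ms


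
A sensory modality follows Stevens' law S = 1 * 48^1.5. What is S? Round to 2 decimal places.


S = 1 * 48^1.5
48^1.5 = 332.5538
S = 1 * 332.5538
= 332.55


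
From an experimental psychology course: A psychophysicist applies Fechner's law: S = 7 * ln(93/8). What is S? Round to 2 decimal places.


S = 7 * ln(93/8)
I/I0 = 11.625
ln(11.625) = 2.4532
S = 7 * 2.4532
= 17.17


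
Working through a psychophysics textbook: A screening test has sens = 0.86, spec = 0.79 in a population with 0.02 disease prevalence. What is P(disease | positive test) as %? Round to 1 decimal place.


PPV = (sens * prev) / (sens * prev + (1-spec) * (1-prev))
Numerator = 0.86 * 0.02 = 0.0172
P(positive and no disease) = (1 - spec) * (1 - prev) = (1 - 0.79) * (1 - 0.02) = 0.2058
Denominator = 0.0172 + 0.2058 = 0.223
PPV = 0.0172 / 0.223 = 0.07713
As percentage = 7.7


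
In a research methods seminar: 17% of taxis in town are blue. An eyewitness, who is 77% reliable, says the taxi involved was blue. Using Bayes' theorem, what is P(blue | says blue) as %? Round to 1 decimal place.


P(blue | says blue) = P(says blue | blue)*P(blue) / [P(says blue | blue)*P(blue) + P(says blue | not blue)*P(not blue)]
Numerator = 0.77 * 0.17 = 0.1309
False identification = 0.23 * 0.83 = 0.1909
P = 0.1309 / (0.1309 + 0.1909)
= 0.1309 / 0.3218
As percentage = 40.7


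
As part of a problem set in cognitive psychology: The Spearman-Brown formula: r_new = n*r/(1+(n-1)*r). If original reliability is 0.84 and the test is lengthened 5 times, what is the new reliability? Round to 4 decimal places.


r_new = n*r / (1 + (n-1)*r)
Numerator = 5 * 0.84 = 4.2
Denominator = 1 + 4 * 0.84 = 4.36
r_new = 4.2 / 4.36
= 0.9633


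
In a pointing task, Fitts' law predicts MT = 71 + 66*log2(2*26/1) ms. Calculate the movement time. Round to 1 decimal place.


MT = 71 + 66 * log2(2*26/1)
2D/W = 52.0
log2(52.0) = 5.7004
MT = 71 + 66 * 5.7004
= 447.2 ms


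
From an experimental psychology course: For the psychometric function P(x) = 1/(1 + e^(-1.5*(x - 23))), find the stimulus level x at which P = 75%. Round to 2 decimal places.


At P = 0.75: 0.75 = 1/(1 + e^(-k*(x-x0)))
Solving: e^(-k*(x-x0)) = 1/3
x = x0 + ln(3)/k
ln(3) = 1.0986
x = 23 + 1.0986/1.5
= 23 + 0.7324
= 23.73


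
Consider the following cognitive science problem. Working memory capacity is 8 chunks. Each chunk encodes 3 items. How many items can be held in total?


Total items = chunks * items_per_chunk
= 8 * 3
= 24


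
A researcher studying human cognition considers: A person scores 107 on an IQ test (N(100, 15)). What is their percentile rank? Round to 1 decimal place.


z = (IQ - mean) / SD
z = (107 - 100) / 15 = 0.4667
Percentile = Phi(0.4667) * 100
Phi(0.4667) = 0.679643
= 68.0


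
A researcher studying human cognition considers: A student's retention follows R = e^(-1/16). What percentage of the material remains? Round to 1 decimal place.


R = e^(-t/S)
-t/S = -1/16 = -0.0625
R = e^(-0.0625) = 0.939413
Percentage = 0.939413 * 100
= 93.9


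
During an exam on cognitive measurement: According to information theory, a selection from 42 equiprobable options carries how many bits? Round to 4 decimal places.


H = log2(n)
H = log2(42)
= 5.3923


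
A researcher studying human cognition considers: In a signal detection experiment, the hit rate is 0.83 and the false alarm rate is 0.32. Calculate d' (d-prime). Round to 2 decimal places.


d' = z(HR) - z(FAR)
z(0.83) = 0.9542
z(0.32) = -0.4677
d' = 0.9542 - -0.4677
= 1.42


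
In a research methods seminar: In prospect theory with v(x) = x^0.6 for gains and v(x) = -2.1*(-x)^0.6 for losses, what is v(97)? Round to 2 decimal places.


Since x = 97 >= 0, use v(x) = x^0.6
97^0.6 = 15.5619
v(97) = 15.56


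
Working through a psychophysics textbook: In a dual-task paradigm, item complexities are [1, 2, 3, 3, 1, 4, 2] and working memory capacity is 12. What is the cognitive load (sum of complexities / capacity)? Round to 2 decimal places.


Total complexity = 1 + 2 + 3 + 3 + 1 + 4 + 2 = 16
Load = total / capacity = 16 / 12
= 1.33


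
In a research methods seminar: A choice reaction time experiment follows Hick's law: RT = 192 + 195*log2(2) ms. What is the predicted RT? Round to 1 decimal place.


RT = 192 + 195 * log2(2)
log2(2) = 1.0
RT = 192 + 195 * 1.0
= 192 + 195.0
= 387.0 ms


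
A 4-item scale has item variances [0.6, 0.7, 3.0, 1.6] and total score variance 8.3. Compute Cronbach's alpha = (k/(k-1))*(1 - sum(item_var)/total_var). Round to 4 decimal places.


alpha = (k/(k-1)) * (1 - sum(s_i^2)/s_total^2)
sum(item variances) = 5.9
k/(k-1) = 4/3 = 1.333333
1 - 5.9/8.3 = 1 - 0.710843 = 0.289157
alpha = 1.333333 * 0.289157
= 0.3855


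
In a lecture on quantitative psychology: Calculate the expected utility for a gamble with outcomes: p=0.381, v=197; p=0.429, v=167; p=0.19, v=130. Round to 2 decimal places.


EU = sum(p_i * v_i)
0.381 * 197 = 75.057
0.429 * 167 = 71.643
0.19 * 130 = 24.7
EU = 75.057 + 71.643 + 24.7
= 171.40


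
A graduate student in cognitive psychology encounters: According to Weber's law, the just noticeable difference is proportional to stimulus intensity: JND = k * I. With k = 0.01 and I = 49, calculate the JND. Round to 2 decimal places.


JND = k * I
JND = 0.01 * 49
= 0.49


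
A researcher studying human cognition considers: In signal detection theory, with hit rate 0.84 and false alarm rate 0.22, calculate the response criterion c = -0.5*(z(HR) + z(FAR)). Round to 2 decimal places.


c = -0.5 * (z(HR) + z(FAR))
z(0.84) = 0.9945
z(0.22) = -0.7722
c = -0.5 * (0.9945 + -0.7722)
= -0.5 * 0.2223
= -0.11


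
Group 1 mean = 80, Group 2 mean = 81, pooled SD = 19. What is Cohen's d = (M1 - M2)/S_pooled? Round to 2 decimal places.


Cohen's d = (M1 - M2) / S_pooled
= (80 - 81) / 19
= -1 / 19
= -0.05


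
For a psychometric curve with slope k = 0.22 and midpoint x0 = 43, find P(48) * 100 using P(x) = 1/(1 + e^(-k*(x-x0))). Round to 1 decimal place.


P(x) = 1/(1 + e^(-0.22*(48 - 43)))
Exponent = -0.22 * 5 = -1.1
e^(-1.1) = 0.332871
P = 1/(1 + 0.332871) = 0.75026
Percentage = 75.0


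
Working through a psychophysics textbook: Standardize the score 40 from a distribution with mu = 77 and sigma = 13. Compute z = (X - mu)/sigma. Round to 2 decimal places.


z = (X - mu) / sigma
= (40 - 77) / 13
= -37 / 13
= -2.85


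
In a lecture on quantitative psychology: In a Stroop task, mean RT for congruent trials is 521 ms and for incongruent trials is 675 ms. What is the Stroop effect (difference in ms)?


Stroop effect = RT(incongruent) - RT(congruent)
= 675 - 521
= 154 ms


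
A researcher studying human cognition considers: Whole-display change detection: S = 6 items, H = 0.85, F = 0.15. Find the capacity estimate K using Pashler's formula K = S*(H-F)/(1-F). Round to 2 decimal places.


K = S * (H - F) / (1 - F)
H - F = 0.7
1 - F = 0.85
K = 6 * 0.7 / 0.85
= 4.94


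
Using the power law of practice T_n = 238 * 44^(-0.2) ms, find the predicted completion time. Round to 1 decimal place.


T_n = 238 * 44^(-0.2)
44^(-0.2) = 0.469148
T_n = 238 * 0.469148
= 111.7 ms


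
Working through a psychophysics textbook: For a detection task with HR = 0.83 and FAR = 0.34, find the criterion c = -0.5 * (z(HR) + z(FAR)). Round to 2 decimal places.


c = -0.5 * (z(HR) + z(FAR))
z(0.83) = 0.9542
z(0.34) = -0.4125
c = -0.5 * (0.9542 + -0.4125)
= -0.5 * 0.5417
= -0.27


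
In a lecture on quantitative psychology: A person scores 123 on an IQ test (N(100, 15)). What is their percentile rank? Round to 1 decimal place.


z = (IQ - mean) / SD
z = (123 - 100) / 15 = 1.5333
Percentile = Phi(1.5333) * 100
Phi(1.5333) = 0.937399
= 93.7


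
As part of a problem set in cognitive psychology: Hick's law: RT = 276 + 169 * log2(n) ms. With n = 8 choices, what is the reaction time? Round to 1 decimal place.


RT = 276 + 169 * log2(8)
log2(8) = 3.0
RT = 276 + 169 * 3.0
= 276 + 507.0
= 783.0 ms


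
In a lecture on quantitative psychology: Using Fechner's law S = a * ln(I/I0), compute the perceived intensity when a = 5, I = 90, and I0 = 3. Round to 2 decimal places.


S = 5 * ln(90/3)
I/I0 = 30.0
ln(30.0) = 3.4012
S = 5 * 3.4012
= 17.01


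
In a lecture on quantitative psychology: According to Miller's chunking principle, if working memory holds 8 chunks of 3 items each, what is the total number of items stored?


Total items = chunks * items_per_chunk
= 8 * 3
= 24


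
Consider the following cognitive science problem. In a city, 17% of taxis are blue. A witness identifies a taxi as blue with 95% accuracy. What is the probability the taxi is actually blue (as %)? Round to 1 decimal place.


P(blue | says blue) = P(says blue | blue)*P(blue) / [P(says blue | blue)*P(blue) + P(says blue | not blue)*P(not blue)]
Numerator = 0.95 * 0.17 = 0.1615
False identification = 0.05 * 0.83 = 0.0415
P = 0.1615 / (0.1615 + 0.0415)
= 0.1615 / 0.203
As percentage = 79.6


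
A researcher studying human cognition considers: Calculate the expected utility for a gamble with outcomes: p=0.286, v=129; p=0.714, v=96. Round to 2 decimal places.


EU = sum(p_i * v_i)
0.286 * 129 = 36.894
0.714 * 96 = 68.544
EU = 36.894 + 68.544
= 105.44


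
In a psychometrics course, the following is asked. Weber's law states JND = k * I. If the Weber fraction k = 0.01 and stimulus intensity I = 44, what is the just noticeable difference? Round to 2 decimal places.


JND = k * I
JND = 0.01 * 44
= 0.44


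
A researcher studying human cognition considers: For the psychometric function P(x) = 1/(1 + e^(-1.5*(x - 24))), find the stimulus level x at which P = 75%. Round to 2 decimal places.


At P = 0.75: 0.75 = 1/(1 + e^(-k*(x-x0)))
Solving: e^(-k*(x-x0)) = 1/3
x = x0 + ln(3)/k
ln(3) = 1.0986
x = 24 + 1.0986/1.5
= 24 + 0.7324
= 24.73


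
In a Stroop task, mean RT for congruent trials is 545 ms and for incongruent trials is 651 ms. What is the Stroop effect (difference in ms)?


Stroop effect = RT(incongruent) - RT(congruent)
= 651 - 545
= 106 ms


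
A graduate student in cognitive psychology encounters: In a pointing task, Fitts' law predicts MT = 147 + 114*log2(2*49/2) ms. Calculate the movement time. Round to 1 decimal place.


MT = 147 + 114 * log2(2*49/2)
2D/W = 49.0
log2(49.0) = 5.6147
MT = 147 + 114 * 5.6147
= 787.1 ms


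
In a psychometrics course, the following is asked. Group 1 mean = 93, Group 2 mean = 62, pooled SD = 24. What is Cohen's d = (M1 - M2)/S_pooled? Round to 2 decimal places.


Cohen's d = (M1 - M2) / S_pooled
= (93 - 62) / 24
= 31 / 24
= 1.29


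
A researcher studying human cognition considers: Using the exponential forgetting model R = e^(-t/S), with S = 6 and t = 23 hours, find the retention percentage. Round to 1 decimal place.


R = e^(-t/S)
-t/S = -23/6 = -3.833333
R = e^(-3.833333) = 0.021637
Percentage = 0.021637 * 100
= 2.2


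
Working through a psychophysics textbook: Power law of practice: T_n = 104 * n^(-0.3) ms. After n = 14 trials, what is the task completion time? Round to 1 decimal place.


T_n = 104 * 14^(-0.3)
14^(-0.3) = 0.453066
T_n = 104 * 0.453066
= 47.1 ms


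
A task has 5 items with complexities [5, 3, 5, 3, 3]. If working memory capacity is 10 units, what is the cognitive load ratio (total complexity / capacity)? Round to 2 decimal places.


Total complexity = 5 + 3 + 5 + 3 + 3 = 19
Load = total / capacity = 19 / 10
= 1.90


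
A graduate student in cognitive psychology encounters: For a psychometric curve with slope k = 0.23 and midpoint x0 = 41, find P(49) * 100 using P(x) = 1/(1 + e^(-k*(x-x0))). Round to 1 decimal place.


P(x) = 1/(1 + e^(-0.23*(49 - 41)))
Exponent = -0.23 * 8 = -1.84
e^(-1.84) = 0.158817
P = 1/(1 + 0.158817) = 0.862949
Percentage = 86.3


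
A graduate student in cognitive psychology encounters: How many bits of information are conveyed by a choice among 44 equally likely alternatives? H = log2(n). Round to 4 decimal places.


H = log2(n)
H = log2(44)
= 5.4594


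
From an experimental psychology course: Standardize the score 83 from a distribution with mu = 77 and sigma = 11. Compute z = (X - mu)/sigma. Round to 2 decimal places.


z = (X - mu) / sigma
= (83 - 77) / 11
= 6 / 11
= 0.55


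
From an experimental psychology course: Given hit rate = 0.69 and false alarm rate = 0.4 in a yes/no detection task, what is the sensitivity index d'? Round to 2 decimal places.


d' = z(HR) - z(FAR)
z(0.69) = 0.4959
z(0.4) = -0.2533
d' = 0.4959 - -0.2533
= 0.75


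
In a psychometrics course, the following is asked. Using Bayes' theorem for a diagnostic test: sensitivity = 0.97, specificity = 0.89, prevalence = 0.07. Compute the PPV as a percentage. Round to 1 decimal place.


PPV = (sens * prev) / (sens * prev + (1-spec) * (1-prev))
Numerator = 0.97 * 0.07 = 0.0679
P(positive and no disease) = (1 - spec) * (1 - prev) = (1 - 0.89) * (1 - 0.07) = 0.1023
Denominator = 0.0679 + 0.1023 = 0.1702
PPV = 0.0679 / 0.1702 = 0.398942
As percentage = 39.9


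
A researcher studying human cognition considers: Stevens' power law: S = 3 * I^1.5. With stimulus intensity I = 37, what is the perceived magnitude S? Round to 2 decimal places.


S = 3 * 37^1.5
37^1.5 = 225.0622
S = 3 * 225.0622
= 675.19


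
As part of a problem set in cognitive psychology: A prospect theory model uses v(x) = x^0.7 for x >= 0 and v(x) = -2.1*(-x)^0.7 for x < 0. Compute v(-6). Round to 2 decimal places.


Since x = -6 < 0, use v(x) = -lambda*(-x)^alpha
(-x) = 6
6^0.7 = 3.5051
v(-6) = -2.1 * 3.5051
= -7.36


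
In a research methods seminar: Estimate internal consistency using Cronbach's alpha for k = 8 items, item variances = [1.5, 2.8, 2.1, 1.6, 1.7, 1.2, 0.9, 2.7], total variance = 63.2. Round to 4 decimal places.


alpha = (k/(k-1)) * (1 - sum(s_i^2)/s_total^2)
sum(item variances) = 14.5
k/(k-1) = 8/7 = 1.142857
1 - 14.5/63.2 = 1 - 0.22943 = 0.77057
alpha = 1.142857 * 0.77057
= 0.8807


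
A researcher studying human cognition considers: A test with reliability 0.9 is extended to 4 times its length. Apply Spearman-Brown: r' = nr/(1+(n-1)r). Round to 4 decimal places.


r_new = n*r / (1 + (n-1)*r)
Numerator = 4 * 0.9 = 3.6
Denominator = 1 + 3 * 0.9 = 3.7
r_new = 3.6 / 3.7
= 0.9730


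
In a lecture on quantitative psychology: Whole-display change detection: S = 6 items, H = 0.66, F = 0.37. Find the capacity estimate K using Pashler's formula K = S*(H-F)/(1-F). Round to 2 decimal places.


K = S * (H - F) / (1 - F)
H - F = 0.29
1 - F = 0.63
K = 6 * 0.29 / 0.63
= 2.76


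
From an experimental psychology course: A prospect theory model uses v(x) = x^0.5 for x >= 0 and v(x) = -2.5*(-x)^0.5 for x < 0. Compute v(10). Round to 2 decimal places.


Since x = 10 >= 0, use v(x) = x^0.5
10^0.5 = 3.1623
v(10) = 3.16


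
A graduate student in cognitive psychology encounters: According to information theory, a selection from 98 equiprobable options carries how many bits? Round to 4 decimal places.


H = log2(n)
H = log2(98)
= 6.6147


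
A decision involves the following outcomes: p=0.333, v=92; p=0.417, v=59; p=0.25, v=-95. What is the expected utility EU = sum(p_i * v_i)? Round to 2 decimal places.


EU = sum(p_i * v_i)
0.333 * 92 = 30.636
0.417 * 59 = 24.603
0.25 * -95 = -23.75
EU = 30.636 + 24.603 + -23.75
= 31.49


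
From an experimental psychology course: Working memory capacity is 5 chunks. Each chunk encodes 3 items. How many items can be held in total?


Total items = chunks * items_per_chunk
= 5 * 3
= 15


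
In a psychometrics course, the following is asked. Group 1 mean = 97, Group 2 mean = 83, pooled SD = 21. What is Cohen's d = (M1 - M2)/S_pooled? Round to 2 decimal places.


Cohen's d = (M1 - M2) / S_pooled
= (97 - 83) / 21
= 14 / 21
= 0.67


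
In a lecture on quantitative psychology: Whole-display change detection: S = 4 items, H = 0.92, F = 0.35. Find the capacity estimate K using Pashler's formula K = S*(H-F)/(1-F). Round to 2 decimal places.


K = S * (H - F) / (1 - F)
H - F = 0.57
1 - F = 0.65
K = 4 * 0.57 / 0.65
= 3.51


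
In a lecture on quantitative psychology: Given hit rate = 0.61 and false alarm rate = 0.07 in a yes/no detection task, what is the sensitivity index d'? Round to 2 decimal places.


d' = z(HR) - z(FAR)
z(0.61) = 0.2793
z(0.07) = -1.4758
d' = 0.2793 - -1.4758
= 1.76


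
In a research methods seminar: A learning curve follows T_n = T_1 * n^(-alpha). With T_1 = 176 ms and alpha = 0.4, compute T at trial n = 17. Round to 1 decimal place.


T_n = 176 * 17^(-0.4)
17^(-0.4) = 0.321974
T_n = 176 * 0.321974
= 56.7 ms


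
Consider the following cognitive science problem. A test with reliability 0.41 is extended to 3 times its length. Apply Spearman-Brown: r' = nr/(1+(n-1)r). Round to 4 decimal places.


r_new = n*r / (1 + (n-1)*r)
Numerator = 3 * 0.41 = 1.23
Denominator = 1 + 2 * 0.41 = 1.82
r_new = 1.23 / 1.82
= 0.6758


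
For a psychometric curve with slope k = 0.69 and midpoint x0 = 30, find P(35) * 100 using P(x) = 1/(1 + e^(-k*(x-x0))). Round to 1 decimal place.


P(x) = 1/(1 + e^(-0.69*(35 - 30)))
Exponent = -0.69 * 5 = -3.45
e^(-3.45) = 0.031746
P = 1/(1 + 0.031746) = 0.969231
Percentage = 96.9


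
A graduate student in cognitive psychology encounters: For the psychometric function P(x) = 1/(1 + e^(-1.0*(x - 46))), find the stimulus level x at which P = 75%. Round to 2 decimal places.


At P = 0.75: 0.75 = 1/(1 + e^(-k*(x-x0)))
Solving: e^(-k*(x-x0)) = 1/3
x = x0 + ln(3)/k
ln(3) = 1.0986
x = 46 + 1.0986/1.0
= 46 + 1.0986
= 47.10


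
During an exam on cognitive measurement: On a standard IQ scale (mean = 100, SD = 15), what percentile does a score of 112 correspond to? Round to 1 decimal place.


z = (IQ - mean) / SD
z = (112 - 100) / 15 = 0.8
Percentile = Phi(0.8) * 100
Phi(0.8) = 0.788145
= 78.8


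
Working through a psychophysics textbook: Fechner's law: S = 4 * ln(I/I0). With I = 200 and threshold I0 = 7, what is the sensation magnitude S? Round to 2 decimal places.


S = 4 * ln(200/7)
I/I0 = 28.571429
ln(28.571429) = 3.3524
S = 4 * 3.3524
= 13.41


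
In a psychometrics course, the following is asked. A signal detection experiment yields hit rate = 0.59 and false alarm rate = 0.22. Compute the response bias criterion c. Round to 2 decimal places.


c = -0.5 * (z(HR) + z(FAR))
z(0.59) = 0.2275
z(0.22) = -0.7722
c = -0.5 * (0.2275 + -0.7722)
= -0.5 * -0.5447
= 0.27


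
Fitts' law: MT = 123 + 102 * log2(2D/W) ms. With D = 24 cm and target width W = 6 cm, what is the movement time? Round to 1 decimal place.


MT = 123 + 102 * log2(2*24/6)
2D/W = 8.0
log2(8.0) = 3.0
MT = 123 + 102 * 3.0
= 429.0 ms


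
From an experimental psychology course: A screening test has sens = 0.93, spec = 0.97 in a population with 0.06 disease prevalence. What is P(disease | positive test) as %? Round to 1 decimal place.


PPV = (sens * prev) / (sens * prev + (1-spec) * (1-prev))
Numerator = 0.93 * 0.06 = 0.0558
P(positive and no disease) = (1 - spec) * (1 - prev) = (1 - 0.97) * (1 - 0.06) = 0.0282
Denominator = 0.0558 + 0.0282 = 0.084
PPV = 0.0558 / 0.084 = 0.664286
As percentage = 66.4


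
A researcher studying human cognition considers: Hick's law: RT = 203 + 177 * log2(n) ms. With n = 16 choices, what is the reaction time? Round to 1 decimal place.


RT = 203 + 177 * log2(16)
log2(16) = 4.0
RT = 203 + 177 * 4.0
= 203 + 708.0
= 911.0 ms


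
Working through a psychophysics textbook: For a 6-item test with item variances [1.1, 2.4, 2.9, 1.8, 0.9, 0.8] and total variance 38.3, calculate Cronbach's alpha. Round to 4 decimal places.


alpha = (k/(k-1)) * (1 - sum(s_i^2)/s_total^2)
sum(item variances) = 9.9
k/(k-1) = 6/5 = 1.2
1 - 9.9/38.3 = 1 - 0.258486 = 0.741514
alpha = 1.2 * 0.741514
= 0.8898


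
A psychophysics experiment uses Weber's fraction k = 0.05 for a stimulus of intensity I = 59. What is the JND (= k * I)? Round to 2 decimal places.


JND = k * I
JND = 0.05 * 59
= 2.95


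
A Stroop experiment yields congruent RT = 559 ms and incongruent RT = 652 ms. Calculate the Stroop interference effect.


Stroop effect = RT(incongruent) - RT(congruent)
= 652 - 559
= 93 ms


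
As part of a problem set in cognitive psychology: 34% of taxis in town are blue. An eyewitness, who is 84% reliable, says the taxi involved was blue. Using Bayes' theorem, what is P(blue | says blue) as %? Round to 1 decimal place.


P(blue | says blue) = P(says blue | blue)*P(blue) / [P(says blue | blue)*P(blue) + P(says blue | not blue)*P(not blue)]
Numerator = 0.84 * 0.34 = 0.2856
False identification = 0.16 * 0.66 = 0.1056
P = 0.2856 / (0.2856 + 0.1056)
= 0.2856 / 0.3912
As percentage = 73.0


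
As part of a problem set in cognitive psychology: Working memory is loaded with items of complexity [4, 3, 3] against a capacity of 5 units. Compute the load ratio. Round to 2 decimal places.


Total complexity = 4 + 3 + 3 = 10
Load = total / capacity = 10 / 5
= 2.00


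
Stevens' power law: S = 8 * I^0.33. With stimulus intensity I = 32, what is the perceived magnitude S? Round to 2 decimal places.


S = 8 * 32^0.33
32^0.33 = 3.1383
S = 8 * 3.1383
= 25.11


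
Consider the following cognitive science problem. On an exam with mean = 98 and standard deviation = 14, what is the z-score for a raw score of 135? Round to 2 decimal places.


z = (X - mu) / sigma
= (135 - 98) / 14
= 37 / 14
= 2.64


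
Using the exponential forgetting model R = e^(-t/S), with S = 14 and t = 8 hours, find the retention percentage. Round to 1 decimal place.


R = e^(-t/S)
-t/S = -8/14 = -0.571429
R = e^(-0.571429) = 0.564718
Percentage = 0.564718 * 100
= 56.5


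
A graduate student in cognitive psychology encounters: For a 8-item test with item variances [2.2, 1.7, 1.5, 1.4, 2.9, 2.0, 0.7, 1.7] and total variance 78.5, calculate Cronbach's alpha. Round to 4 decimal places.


alpha = (k/(k-1)) * (1 - sum(s_i^2)/s_total^2)
sum(item variances) = 14.1
k/(k-1) = 8/7 = 1.142857
1 - 14.1/78.5 = 1 - 0.179618 = 0.820382
alpha = 1.142857 * 0.820382
= 0.9376


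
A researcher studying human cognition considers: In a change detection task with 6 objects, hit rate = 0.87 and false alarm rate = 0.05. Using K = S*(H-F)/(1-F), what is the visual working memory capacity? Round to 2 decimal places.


K = S * (H - F) / (1 - F)
H - F = 0.82
1 - F = 0.95
K = 6 * 0.82 / 0.95
= 5.18


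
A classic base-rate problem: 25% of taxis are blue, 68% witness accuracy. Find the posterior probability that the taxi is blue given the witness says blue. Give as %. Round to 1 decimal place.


P(blue | says blue) = P(says blue | blue)*P(blue) / [P(says blue | blue)*P(blue) + P(says blue | not blue)*P(not blue)]
Numerator = 0.68 * 0.25 = 0.17
False identification = 0.32 * 0.75 = 0.24
P = 0.17 / (0.17 + 0.24)
= 0.17 / 0.41
As percentage = 41.5


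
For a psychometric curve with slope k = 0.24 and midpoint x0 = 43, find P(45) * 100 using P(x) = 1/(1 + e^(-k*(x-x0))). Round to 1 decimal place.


P(x) = 1/(1 + e^(-0.24*(45 - 43)))
Exponent = -0.24 * 2 = -0.48
e^(-0.48) = 0.618783
P = 1/(1 + 0.618783) = 0.617748
Percentage = 61.8


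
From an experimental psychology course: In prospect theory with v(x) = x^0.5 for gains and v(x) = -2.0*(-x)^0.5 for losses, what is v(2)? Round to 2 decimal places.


Since x = 2 >= 0, use v(x) = x^0.5
2^0.5 = 1.4142
v(2) = 1.41


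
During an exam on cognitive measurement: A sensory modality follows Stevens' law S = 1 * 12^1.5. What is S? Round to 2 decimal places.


S = 1 * 12^1.5
12^1.5 = 41.5692
S = 1 * 41.5692
= 41.57


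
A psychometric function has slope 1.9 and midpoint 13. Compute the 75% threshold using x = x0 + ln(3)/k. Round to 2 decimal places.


At P = 0.75: 0.75 = 1/(1 + e^(-k*(x-x0)))
Solving: e^(-k*(x-x0)) = 1/3
x = x0 + ln(3)/k
ln(3) = 1.0986
x = 13 + 1.0986/1.9
= 13 + 0.5782
= 13.58


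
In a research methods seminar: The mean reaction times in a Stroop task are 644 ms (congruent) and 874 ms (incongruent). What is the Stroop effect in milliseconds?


Stroop effect = RT(incongruent) - RT(congruent)
= 874 - 644
= 230 ms


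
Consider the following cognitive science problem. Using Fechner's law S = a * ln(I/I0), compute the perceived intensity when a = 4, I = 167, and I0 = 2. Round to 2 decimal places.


S = 4 * ln(167/2)
I/I0 = 83.5
ln(83.5) = 4.4248
S = 4 * 4.4248
= 17.70


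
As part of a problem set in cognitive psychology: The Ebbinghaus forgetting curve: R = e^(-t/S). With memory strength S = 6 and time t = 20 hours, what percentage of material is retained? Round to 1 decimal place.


R = e^(-t/S)
-t/S = -20/6 = -3.333333
R = e^(-3.333333) = 0.035674
Percentage = 0.035674 * 100
= 3.6


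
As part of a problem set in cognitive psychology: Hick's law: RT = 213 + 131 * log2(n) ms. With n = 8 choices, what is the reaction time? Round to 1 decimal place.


RT = 213 + 131 * log2(8)
log2(8) = 3.0
RT = 213 + 131 * 3.0
= 213 + 393.0
= 606.0 ms


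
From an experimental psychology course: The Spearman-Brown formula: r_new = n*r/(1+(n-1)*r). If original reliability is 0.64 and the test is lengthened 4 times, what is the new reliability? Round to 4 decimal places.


r_new = n*r / (1 + (n-1)*r)
Numerator = 4 * 0.64 = 2.56
Denominator = 1 + 3 * 0.64 = 2.92
r_new = 2.56 / 2.92
= 0.8767


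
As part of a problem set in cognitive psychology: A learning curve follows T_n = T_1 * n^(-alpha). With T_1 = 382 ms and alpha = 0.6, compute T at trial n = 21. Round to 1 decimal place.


T_n = 382 * 21^(-0.6)
21^(-0.6) = 0.160942
T_n = 382 * 0.160942
= 61.5 ms


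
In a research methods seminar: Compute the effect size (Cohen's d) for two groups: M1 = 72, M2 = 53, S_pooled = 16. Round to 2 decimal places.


Cohen's d = (M1 - M2) / S_pooled
= (72 - 53) / 16
= 19 / 16
= 1.19


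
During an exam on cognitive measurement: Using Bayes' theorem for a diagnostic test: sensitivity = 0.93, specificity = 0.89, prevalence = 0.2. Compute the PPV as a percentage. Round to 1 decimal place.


PPV = (sens * prev) / (sens * prev + (1-spec) * (1-prev))
Numerator = 0.93 * 0.2 = 0.186
P(positive and no disease) = (1 - spec) * (1 - prev) = (1 - 0.89) * (1 - 0.2) = 0.088
Denominator = 0.186 + 0.088 = 0.274
PPV = 0.186 / 0.274 = 0.678832
As percentage = 67.9


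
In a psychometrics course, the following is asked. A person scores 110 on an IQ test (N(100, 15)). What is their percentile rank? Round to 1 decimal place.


z = (IQ - mean) / SD
z = (110 - 100) / 15 = 0.6667
Percentile = Phi(0.6667) * 100
Phi(0.6667) = 0.747518
= 74.8


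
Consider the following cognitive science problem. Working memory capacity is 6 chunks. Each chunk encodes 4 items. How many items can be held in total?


Total items = chunks * items_per_chunk
= 6 * 4
= 24


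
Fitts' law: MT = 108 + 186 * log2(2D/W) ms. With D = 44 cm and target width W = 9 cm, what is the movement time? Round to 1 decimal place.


MT = 108 + 186 * log2(2*44/9)
2D/W = 9.777778
log2(9.777778) = 3.2895
MT = 108 + 186 * 3.2895
= 719.8 ms


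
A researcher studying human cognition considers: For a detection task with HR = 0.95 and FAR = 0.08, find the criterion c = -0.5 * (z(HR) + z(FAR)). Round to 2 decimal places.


c = -0.5 * (z(HR) + z(FAR))
z(0.95) = 1.6449
z(0.08) = -1.4051
c = -0.5 * (1.6449 + -1.4051)
= -0.5 * 0.2398
= -0.12


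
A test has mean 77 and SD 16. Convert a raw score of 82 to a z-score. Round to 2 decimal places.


z = (X - mu) / sigma
= (82 - 77) / 16
= 5 / 16
= 0.31


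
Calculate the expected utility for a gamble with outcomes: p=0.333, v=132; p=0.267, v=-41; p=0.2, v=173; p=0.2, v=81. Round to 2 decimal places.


EU = sum(p_i * v_i)
0.333 * 132 = 43.956
0.267 * -41 = -10.947
0.2 * 173 = 34.6
0.2 * 81 = 16.2
EU = 43.956 + -10.947 + 34.6 + 16.2
= 83.81


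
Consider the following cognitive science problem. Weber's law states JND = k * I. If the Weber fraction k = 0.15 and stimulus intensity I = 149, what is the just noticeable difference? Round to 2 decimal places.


JND = k * I
JND = 0.15 * 149
= 22.35


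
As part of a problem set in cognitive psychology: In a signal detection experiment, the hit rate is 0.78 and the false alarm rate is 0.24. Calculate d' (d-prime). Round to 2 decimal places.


d' = z(HR) - z(FAR)
z(0.78) = 0.7722
z(0.24) = -0.7063
d' = 0.7722 - -0.7063
= 1.48


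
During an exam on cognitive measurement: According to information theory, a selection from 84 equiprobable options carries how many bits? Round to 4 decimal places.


H = log2(n)
H = log2(84)
= 6.3923


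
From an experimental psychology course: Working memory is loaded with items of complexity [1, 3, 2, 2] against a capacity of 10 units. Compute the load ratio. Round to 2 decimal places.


Total complexity = 1 + 3 + 2 + 2 = 8
Load = total / capacity = 8 / 10
= 0.80


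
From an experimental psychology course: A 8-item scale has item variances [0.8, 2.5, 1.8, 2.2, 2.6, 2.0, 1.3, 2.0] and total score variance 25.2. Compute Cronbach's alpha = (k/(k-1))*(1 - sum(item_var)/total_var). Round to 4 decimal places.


alpha = (k/(k-1)) * (1 - sum(s_i^2)/s_total^2)
sum(item variances) = 15.2
k/(k-1) = 8/7 = 1.142857
1 - 15.2/25.2 = 1 - 0.603175 = 0.396825
alpha = 1.142857 * 0.396825
= 0.4535
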